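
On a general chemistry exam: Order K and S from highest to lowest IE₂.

K, S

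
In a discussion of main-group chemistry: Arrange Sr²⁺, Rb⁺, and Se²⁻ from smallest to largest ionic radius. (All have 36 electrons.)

Sr²⁺ < Rb⁺ < Se²⁻

All of these have 36 electrons, so size is governed by nuclear charge alone: the more protons, the stronger the pull on the same electron cloud, and the smaller the ion.
Nuclear charges: Sr²⁺ (Z=38), Rb⁺ (Z=37), Se²⁻ (Z=34).
Smallest to largest: Sr²⁺ < Rb⁺ < Se²⁻.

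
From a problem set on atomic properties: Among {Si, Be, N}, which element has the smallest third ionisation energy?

Consider each +2 ion: Si²⁺ still has 2 valence electrons; Be²⁺ is the bare [He] core; N²⁺ still has 3 valence electrons.
Breaking into a closed-shell core is much more expensive than removing a leftover valence electron — Be has the largest IE_3 here.
Valence configurations: Si²⁺ [Ne]3s², N²⁺ [He]2s²2p¹.
Tabulated IE_3 (kJ/mol): Si 3232, Be 14849, N 4578.
Overall IE_3 order: Si < N < Be.

Si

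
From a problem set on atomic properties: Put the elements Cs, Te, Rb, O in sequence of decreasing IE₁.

O is in period 2, group 16; Rb is in period 5, group 1; Te is in period 5, group 16; Cs is in period 6, group 1.
First ionization energy rises across a period (greater Z_eff holds electrons more tightly) and falls down a group (valence electrons are farther from the nucleus).
Neither a single period nor a single group — weigh both effects.
Rb > Cs: they share group 1; the group trend gives Rb the larger value.
Te > Rb: Te lies to the right of Rb in period 5, so the across-period effect alone puts Te higher.
O > Te: they share group 16; the group trend gives O the larger value.
Tabulated first ionization energy (kJ/mol): O 1314, Rb 403, Te 869, Cs 376.
So from highest to lowest: O > Te > Rb > Cs.

O, Te, Rb, Cs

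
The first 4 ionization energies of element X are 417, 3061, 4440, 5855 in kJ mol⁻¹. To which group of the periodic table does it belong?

Group 1

Look for the largest jump between consecutive ionization energies: IE2/IE1 ≈ 7.3, far larger than any earlier ratio.
That jump marks the point where a core electron is being removed. So the atom has 1 valence electron.
A main-group element with 1 valence electron is in group 1.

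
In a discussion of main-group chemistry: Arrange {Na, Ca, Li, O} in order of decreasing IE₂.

Li, Na, O, Ca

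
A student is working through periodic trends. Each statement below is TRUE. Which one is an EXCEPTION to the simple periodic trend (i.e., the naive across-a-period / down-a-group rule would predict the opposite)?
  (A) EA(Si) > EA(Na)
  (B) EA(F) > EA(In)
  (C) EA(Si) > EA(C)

(C)

The general trend: electron affinity increases across a period and decreases down a group.
(A) Si (period 3, group 14) vs Na (period 3, group 1): the stated order agrees with the simple trend.
(B) F (period 2, group 17) vs In (period 5, group 13): the stated order agrees with the simple trend.
(C) Si (period 3, group 14) vs C (period 2, group 14): the stated order contradicts the simple trend.
The exception is (C): Si's larger, more diffuse 3p orbitals accept an added electron slightly more readily than C's compact 2p.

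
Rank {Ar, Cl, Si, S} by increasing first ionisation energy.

Si < S < Cl < Ar

Si is in period 3, group 14; S is in period 3, group 16; Cl is in period 3, group 17; Ar is in period 3, group 18.
Across a period the outer electron is held more tightly (higher IE₁); down a group it sits in a higher shell, more shielded, and comes off more easily.
All lie in period 3, so first ionization energy increases left to right.
So from lowest to highest: Si < S < Cl < Ar.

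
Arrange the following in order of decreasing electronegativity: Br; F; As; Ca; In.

F > Br > As > In > Ca

F is in period 2, group 17; Ca is in period 4, group 2; As is in period 4, group 15; Br is in period 4, group 17; In is in period 5, group 13.
Atoms toward the upper right of the periodic table pull bonding electrons most strongly.
Neither a single period nor a single group — weigh both effects.
In > Ca: period and group pull opposite ways; the across-period shift dominates (1.78 vs 1.00).
As > In: both effects reinforce here, so As is clearly the higher of the two.
Br > As: Br lies to the right of As in period 4, so the across-period effect alone puts Br higher.
F > Br: they share group 17; the group trend gives F the larger value.
Tabulated electronegativity (Pauling): F 3.98, Ca 1.00, As 2.18, Br 2.96, In 1.78.
So from highest to lowest: F > Br > As > In > Ca.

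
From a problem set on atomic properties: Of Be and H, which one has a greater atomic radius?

Be

Radius decreases left→right (rising Z_eff, same n) and increases top→bottom (higher n).
These sit on a diagonal, where the across-period and down-group effects partly cancel.
Be > H: the two effects oppose for this pair; the down-group effect wins (102 vs 32 pm).
Tabulated atomic radius (pm): H 32, Be 102.
So Be has the greater atomic radius (Be > H).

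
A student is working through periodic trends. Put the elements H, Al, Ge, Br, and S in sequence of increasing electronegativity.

Al < Ge < H < S < Br

EN rises left→right (higher Z_eff, smaller atoms) and falls top→bottom (larger, more shielded atoms).
These span different periods and groups, so the two trends combine.
Ge > Al: the two effects oppose for this pair; the across-period effect wins (2.01 vs 1.61).
H > Ge: the two effects oppose for this pair; the down-group effect wins (2.20 vs 2.01).
S > H: the two effects oppose for this pair; the across-period effect wins (2.58 vs 2.20).
Br > S: the two effects oppose for this pair; the across-period effect wins (2.96 vs 2.58).
For reference (Pauling): H 2.20, Al 1.61, S 2.58, Ge 2.01, Br 2.96.
So from lowest to highest: Al < Ge < H < S < Br.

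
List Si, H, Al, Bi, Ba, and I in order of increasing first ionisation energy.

Ba, Al, Bi, Si, I, H

H is in period 1, group 1; Al is in period 3, group 13; Si is in period 3, group 14; I is in period 5, group 17; Ba is in period 6, group 2; Bi is in period 6, group 15.
Removing the outermost electron gets harder across a period and easier down a group.
Neither a single period nor a single group — weigh both effects.
Al > Ba: both effects reinforce here, so Al is clearly the higher of the two.
Bi > Al: the two effects oppose for this pair; the across-period effect wins (703 vs 578 kJ/mol).
Si > Bi: period and group pull opposite ways; the down-group shift dominates (786 vs 703 kJ/mol).
I > Si: the two effects oppose for this pair; the across-period effect wins (1008 vs 786 kJ/mol).
H > I: the two effects oppose for this pair; the down-group effect wins (1312 vs 1008 kJ/mol).
For reference (kJ/mol): H 1312, Al 578, Si 786, I 1008, Ba 503, Bi 703.
So from lowest to highest: Ba < Al < Bi < Si < I < H.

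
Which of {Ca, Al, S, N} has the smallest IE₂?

The second ionization energy removes an electron from the +1 ion. For each element: Ca⁺ still has 1 valence electron; Al⁺ still has 2 valence electrons; S⁺ still has 5 valence electrons; N⁺ still has 4 valence electrons.
All are still removing valence electrons, so compare the +1 ions as you would atoms: IE_2 generally rises across a period (higher Z_eff) and falls down a group (larger shell), subject to the usual subshell exceptions.
Valence configurations: Ca⁺ [Ar]4s¹, Al⁺ [Ne]3s², S⁺ [Ne]3s²3p³, N⁺ [He]2s²2p².
Tabulated IE_2 (kJ/mol): Ca 1145, Al 1817, S 2252, N 2856.
Putting it together, IE_2: Ca < Al < S < N.

Ca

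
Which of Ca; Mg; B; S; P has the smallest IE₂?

Ca

After 1 electron has been removed, what remains? Ca⁺ still has 1 valence electron; Mg⁺ still has 1 valence electron; B⁺ still has 2 valence electrons; S⁺ still has 5 valence electrons; P⁺ still has 4 valence electrons.
All are still removing valence electrons, so compare the +1 ions as you would atoms: IE_2 generally rises across a period (higher Z_eff) and falls down a group (larger shell), subject to the usual subshell exceptions.
Valence configurations: Ca⁺ [Ar]4s¹, Mg⁺ [Ne]3s¹, B⁺ [He]2s², S⁺ [Ne]3s²3p³, P⁺ [Ne]3s²3p².
Approximate IE_2 values (kJ/mol): Ca 1145, Mg 1451, B 2427, S 2252, P 1907.
Overall IE_2 order: Ca < Mg < P < S < B.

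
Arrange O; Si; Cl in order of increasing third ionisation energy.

Consider each +2 ion: O²⁺ still has 4 valence electrons; Si²⁺ still has 2 valence electrons; Cl²⁺ still has 5 valence electrons.
All are still removing valence electrons, so compare the +2 ions as you would atoms: IE_3 generally rises across a period (higher Z_eff) and falls down a group (larger shell), subject to the usual subshell exceptions.
Valence configurations: O²⁺ [He]2s²2p², Si²⁺ [Ne]3s², Cl²⁺ [Ne]3s²3p³.
The numbers (kJ/mol): O 5300, Si 3232, Cl 3822.
So the third ionization energies run Si < Cl < O.

Si < Cl < O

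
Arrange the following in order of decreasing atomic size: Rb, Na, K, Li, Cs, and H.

Cs > Rb > K > Na > Li > H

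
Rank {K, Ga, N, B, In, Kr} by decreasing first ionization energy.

N > Kr > B > Ga > In > K

Removing the outermost electron gets harder across a period and easier down a group.
Neither a single period nor a single group — weigh both effects.
In > K: period and group pull opposite ways; the across-period shift dominates (558 vs 419 kJ/mol).
Ga > In: they share group 13; the group trend gives Ga the larger value.
B > Ga: they share group 13; the group trend gives B the larger value.
Kr > B: period and group pull opposite ways; the across-period shift dominates (1351 vs 801 kJ/mol).
N > Kr: the two effects oppose for this pair; the down-group effect wins (1402 vs 1351 kJ/mol).
Approximate values (kJ/mol): B 801, N 1402, K 419, Ga 579, Kr 1351, In 558.
So from highest to lowest: N > Kr > B > Ga > In > K.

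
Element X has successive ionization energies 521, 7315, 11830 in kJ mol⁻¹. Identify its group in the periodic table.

Group 1

Look for the largest jump between consecutive ionization energies: IE2/IE1 ≈ 14.0, far larger than any earlier ratio.
That jump marks the point where a core electron is being removed. So the atom has 1 valence electron.
A main-group element with 1 valence electron is in group 1.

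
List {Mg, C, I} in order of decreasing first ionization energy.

C > I > Mg

C is in period 2, group 14; Mg is in period 3, group 2; I is in period 5, group 17.
First ionization energy rises across a period (greater Z_eff holds electrons more tightly) and falls down a group (valence electrons are farther from the nucleus).
Neither a single period nor a single group — weigh both effects.
I > Mg: period and group pull opposite ways; the across-period shift dominates (1008 vs 738 kJ/mol).
C > I: period and group pull opposite ways; the down-group shift dominates (1086 vs 1008 kJ/mol).
Tabulated first ionization energy (kJ/mol): C 1086, Mg 738, I 1008.
So from highest to lowest: C > I > Mg.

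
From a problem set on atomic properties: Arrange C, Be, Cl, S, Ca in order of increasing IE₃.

After 2 electrons have been removed, what remains? C²⁺ still has 2 valence electrons; Be²⁺ is the bare [He] core; Cl²⁺ still has 5 valence electrons; S²⁺ still has 4 valence electrons; Ca²⁺ is the bare [Ar] core.
Breaking into a closed-shell core is much more expensive than removing a leftover valence electron — Ca and Be have the largest IE_3 here.
Valence configurations: C²⁺ [He]2s², Cl²⁺ [Ne]3s²3p³, S²⁺ [Ne]3s²3p².
Approximate IE_3 values (kJ/mol): C 4620, Be 14849, Cl 3822, S 3357, Ca 4912.
Overall IE_3 order: S < Cl < C < Ca < Be.

S < Cl < C < Ca < Be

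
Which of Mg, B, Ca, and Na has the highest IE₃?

The third ionization energy removes an electron from the +2 ion. For each element: Mg²⁺ is the bare [Ne] core; B²⁺ still has 1 valence electron; Ca²⁺ is the bare [Ar] core; Na²⁺ is already 1 electron into the core.
Core electrons are held far more tightly than valence electrons, so Ca, Na and Mg top the IE_3 order.
Approximate IE_3 values (kJ/mol): Mg 7733, B 3660, Ca 4912, Na 6910.
So the third ionization energies run B < Ca < Na < Mg.

Mg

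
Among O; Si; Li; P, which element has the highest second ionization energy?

The second ionization energy removes an electron from the +1 ion. For each element: O⁺ still has 5 valence electrons; Si⁺ still has 3 valence electrons; Li⁺ is the bare [He] core; P⁺ still has 4 valence electrons.
Core electrons are held far more tightly than valence electrons, so Li tops the IE_2 order.
Valence configurations: O⁺ [He]2s²2p³, Si⁺ [Ne]3s²3p¹, P⁺ [Ne]3s²3p².
Approximate IE_2 values (kJ/mol): O 3388, Si 1577, Li 7298, P 1907.
Overall IE_2 order: Si < P < O < Li.

Li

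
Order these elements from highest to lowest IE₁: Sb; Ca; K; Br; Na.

Na is in period 3, group 1; K is in period 4, group 1; Ca is in period 4, group 2; Br is in period 4, group 17; Sb is in period 5, group 15.
First ionization energy rises across a period (greater Z_eff holds electrons more tightly) and falls down a group (valence electrons are farther from the nucleus).
Neither a single period nor a single group — weigh both effects.
Na > K: Na sits above K in group 1, so the down-group effect alone puts Na higher.
Ca > Na: the two effects oppose for this pair; the across-period effect wins (590 vs 496 kJ/mol).
Sb > Ca: period and group pull opposite ways; the across-period shift dominates (831 vs 590 kJ/mol).
Br > Sb: relative to Sb, both the across-period and down-group shifts push Br's first ionization energy up.
Tabulated first ionization energy (kJ/mol): Na 496, K 419, Ca 590, Br 1140, Sb 831.
So from highest to lowest: Br > Sb > Ca > Na > K.

Br > Sb > Ca > Na > K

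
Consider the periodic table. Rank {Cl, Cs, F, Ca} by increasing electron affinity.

Ca, Cs, F, Cl

Adding an electron releases more energy for atoms nearer the top right (short of the noble gases).
Neither a single period nor a single group — weigh both effects.
Cs > Ca: this pair runs against the simple trend — see the exception note.
F > Cs: both effects reinforce here, so F is clearly the higher of the two.
Cl > F: this pair runs against the simple trend — see the exception note.
Note the exception: Cs has a higher electron affinity than Ca, contrary to the simple trend — adding an electron to Ca (ns²) has to open a new, higher-energy np subshell, which is unfavourable.
Note the exception: Cl has a higher electron affinity than F, contrary to the simple trend — F's small 2p subshell makes the incoming electron feel strong e⁻–e⁻ repulsion, so Cl actually releases more energy on gaining an electron.
Tabulated electron affinity (kJ/mol): F 328, Cl 349, Ca 2, Cs 46.
So from lowest to highest: Ca < Cs < F < Cl.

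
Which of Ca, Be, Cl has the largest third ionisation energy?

Be

IE_3 is the cost of taking one more electron from the +2 cation: Ca²⁺ is the bare [Ar] core; Be²⁺ is the bare [He] core; Cl²⁺ still has 5 valence electrons.
Breaking into a closed-shell core is much more expensive than removing a leftover valence electron — Ca and Be have the largest IE_3 here.
The numbers (kJ/mol): Ca 4912, Be 14849, Cl 3822.
Putting it together, IE_3: Cl < Ca < Be.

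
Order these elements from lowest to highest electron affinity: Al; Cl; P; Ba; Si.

Ba, Al, P, Si, Cl

Al is in period 3, group 13; Si is in period 3, group 14; P is in period 3, group 15; Cl is in period 3, group 17; Ba is in period 6, group 2.
Electron affinity generally becomes more exothermic across a period toward the halogens and less exothermic down a group.
Neither a single period nor a single group — weigh both effects.
Al > Ba: both effects reinforce here, so Al is clearly the higher of the two.
P > Al: both are in period 3; the period trend gives P the larger value.
Si > P: this pair runs against the simple trend — see the exception note.
Cl > Si: both are in period 3; the period trend gives Cl the larger value.
Note the exception: Si has a higher electron affinity than P, contrary to the simple trend — adding an electron to P's half-filled 3p³ is unfavourable, so Si (3p²) has the more exothermic EA.
For reference (kJ/mol): Al 42, Si 134, P 72, Cl 349, Ba 14.
So from lowest to highest: Ba < Al < P < Si < Cl.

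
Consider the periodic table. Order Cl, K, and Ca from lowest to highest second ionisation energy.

After 1 electron has been removed, what remains? Cl⁺ still has 6 valence electrons; K⁺ is the bare [Ar] core; Ca⁺ still has 1 valence electron.
Breaking into a closed-shell core is much more expensive than removing a leftover valence electron — K has the largest IE_2 here.
Valence configurations: Cl⁺ [Ne]3s²3p⁴, Ca⁺ [Ar]4s¹.
The numbers (kJ/mol): Cl 2298, K 3052, Ca 1145.
So the second ionization energies run Ca < Cl < K.

Ca, Cl, K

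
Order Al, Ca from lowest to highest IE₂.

Ca < Al

After 1 electron has been removed, what remains? Al⁺ still has 2 valence electrons; Ca⁺ still has 1 valence electron.
All are still removing valence electrons, so compare the +1 ions as you would atoms: IE_2 generally rises across a period (higher Z_eff) and falls down a group (larger shell), subject to the usual subshell exceptions.
Valence configurations: Al⁺ [Ne]3s², Ca⁺ [Ar]4s¹.
Tabulated IE_2 (kJ/mol): Al 1817, Ca 1145.
Hence IE_2: Ca < Al.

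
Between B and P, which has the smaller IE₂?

P

IE_2 is the cost of taking one more electron from the +1 cation: B⁺ still has 2 valence electrons; P⁺ still has 4 valence electrons.
All are still removing valence electrons, so compare the +1 ions as you would atoms: IE_2 generally rises across a period (higher Z_eff) and falls down a group (larger shell), subject to the usual subshell exceptions.
Valence configurations: B⁺ [He]2s², P⁺ [Ne]3s²3p².
Tabulated IE_2 (kJ/mol): B 2427, P 1907.
Putting it together, IE_2: P < B.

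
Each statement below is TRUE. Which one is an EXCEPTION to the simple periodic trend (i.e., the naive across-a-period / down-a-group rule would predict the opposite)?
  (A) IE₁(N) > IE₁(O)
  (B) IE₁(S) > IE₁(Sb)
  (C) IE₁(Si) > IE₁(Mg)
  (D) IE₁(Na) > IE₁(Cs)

(A)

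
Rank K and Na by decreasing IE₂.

Na, K

After 1 electron has been removed, what remains? K⁺ is the bare [Ar] core; Na⁺ is the bare [Ne] core.
All of these are removing an electron from a noble-gas core or deeper; the smaller core (lower principal quantum number) is held far more tightly, and within a period the higher nuclear charge binds the same core more tightly.
Tabulated IE_2 (kJ/mol): K 3052, Na 4562.
Overall IE_2 order: K < Na.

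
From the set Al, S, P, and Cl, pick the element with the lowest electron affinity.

Al

EA tends to increase across a period and decrease down a group, though the pattern is less regular than for IE or radius.
All lie in period 3, so electron affinity increases left to right.
The lowest electron affinity among these belongs to Al.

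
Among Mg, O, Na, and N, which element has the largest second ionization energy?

Consider each +1 ion: Mg⁺ still has 1 valence electron; O⁺ still has 5 valence electrons; Na⁺ is the bare [Ne] core; N⁺ still has 4 valence electrons.
Pulling an electron out of a noble-gas core costs far more than removing a remaining valence electron, so Na sits at the high end of IE_2.
Valence configurations: Mg⁺ [Ne]3s¹, O⁺ [He]2s²2p³, N⁺ [He]2s²2p².
Tabulated IE_2 (kJ/mol): Mg 1451, O 3388, Na 4562, N 2856.
Hence IE_2: Mg < N < O < Na.

Na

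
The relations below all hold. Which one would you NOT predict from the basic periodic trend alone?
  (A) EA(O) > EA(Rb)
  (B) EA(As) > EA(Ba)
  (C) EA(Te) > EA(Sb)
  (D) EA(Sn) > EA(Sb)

The general trend: electron affinity increases across a period and decreases down a group.
(A) O (period 2, group 16) vs Rb (period 5, group 1): the stated order agrees with the simple trend.
(B) As (period 4, group 15) vs Ba (period 6, group 2): the stated order agrees with the simple trend.
(C) Te (period 5, group 16) vs Sb (period 5, group 15): the stated order agrees with the simple trend.
(D) Sn (period 5, group 14) vs Sb (period 5, group 15): the stated order contradicts the simple trend.
The exception is (D): adding an electron to Sb's half-filled 5p³ is unfavourable, so Sn has the more exothermic EA.

(D)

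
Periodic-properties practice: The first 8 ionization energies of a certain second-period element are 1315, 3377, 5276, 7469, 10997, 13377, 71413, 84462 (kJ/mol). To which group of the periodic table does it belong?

Group 16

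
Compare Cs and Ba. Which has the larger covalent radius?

Cs is in period 6, group 1; Ba is in period 6, group 2.
Atomic radius shrinks across a period as nuclear charge pulls the same shell inward, and grows down a group as new shells are added.
All lie in period 6, so atomic radius increases right to left.
So Cs has the larger covalent radius (Cs > Ba).

Cs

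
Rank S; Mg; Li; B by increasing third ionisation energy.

S < B < Mg < Li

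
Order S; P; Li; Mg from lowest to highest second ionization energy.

The second ionization energy removes an electron from the +1 ion. For each element: S⁺ still has 5 valence electrons; P⁺ still has 4 valence electrons; Li⁺ is the bare [He] core; Mg⁺ still has 1 valence electron.
Core electrons are held far more tightly than valence electrons, so Li tops the IE_2 order.
Valence configurations: S⁺ [Ne]3s²3p³, P⁺ [Ne]3s²3p², Mg⁺ [Ne]3s¹.
Tabulated IE_2 (kJ/mol): S 2252, P 1907, Li 7298, Mg 1451.
So the second ionization energies run Mg < P < S < Li.

Mg, P, S, Li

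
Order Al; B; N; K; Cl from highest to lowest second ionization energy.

K, N, B, Cl, Al

Consider each +1 ion: Al⁺ still has 2 valence electrons; B⁺ still has 2 valence electrons; N⁺ still has 4 valence electrons; K⁺ is the bare [Ar] core; Cl⁺ still has 6 valence electrons.
Core electrons are held far more tightly than valence electrons, so K tops the IE_2 order.
Valence configurations: Al⁺ [Ne]3s², B⁺ [He]2s², N⁺ [He]2s²2p², Cl⁺ [Ne]3s²3p⁴.
Approximate IE_2 values (kJ/mol): Al 1817, B 2427, N 2856, K 3052, Cl 2298.
So the second ionization energies run Al < Cl < B < N < K.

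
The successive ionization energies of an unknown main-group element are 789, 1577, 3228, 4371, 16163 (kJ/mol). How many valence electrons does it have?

4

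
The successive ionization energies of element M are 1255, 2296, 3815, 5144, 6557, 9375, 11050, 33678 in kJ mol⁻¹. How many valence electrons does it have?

Look for the largest jump between consecutive ionization energies: IE8/IE7 ≈ 3.0, far larger than any earlier ratio.
That jump marks the point where a core electron is being removed. So the atom has 7 valence electrons.

7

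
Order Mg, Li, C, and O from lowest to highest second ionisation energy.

Mg < C < O < Li

IE_2 is the cost of taking one more electron from the +1 cation: Mg⁺ still has 1 valence electron; Li⁺ is the bare [He] core; C⁺ still has 3 valence electrons; O⁺ still has 5 valence electrons.
Core electrons are held far more tightly than valence electrons, so Li tops the IE_2 order.
Valence configurations: Mg⁺ [Ne]3s¹, C⁺ [He]2s²2p¹, O⁺ [He]2s²2p³.
Approximate IE_2 values (kJ/mol): Mg 1451, Li 7298, C 2353, O 3388.
So the second ionization energies run Mg < C < O < Li.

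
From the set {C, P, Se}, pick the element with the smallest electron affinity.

P

C is in period 2, group 14; P is in period 3, group 15; Se is in period 4, group 16.
EA tends to increase across a period and decrease down a group, though the pattern is less regular than for IE or radius.
A diagonal step moves right (one effect) and down (the opposite effect) at once.
C > P: period and group pull opposite ways; the down-group shift dominates (122 vs 72 kJ/mol).
Se > C: period and group pull opposite ways; the across-period shift dominates (195 vs 122 kJ/mol).
Approximate values (kJ/mol): C 122, P 72, Se 195.
The smallest electron affinity among these belongs to P.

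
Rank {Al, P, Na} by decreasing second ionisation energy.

Consider each +1 ion: Al⁺ still has 2 valence electrons; P⁺ still has 4 valence electrons; Na⁺ is the bare [Ne] core.
Pulling an electron out of a noble-gas core costs far more than removing a remaining valence electron, so Na sits at the high end of IE_2.
Valence configurations: Al⁺ [Ne]3s², P⁺ [Ne]3s²3p².
Approximate IE_2 values (kJ/mol): Al 1817, P 1907, Na 4562.
Hence IE_2: Al < P < Na.

Na, P, Al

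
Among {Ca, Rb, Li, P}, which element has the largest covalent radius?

Rb

Li is in period 2, group 1; P is in period 3, group 15; Ca is in period 4, group 2; Rb is in period 5, group 1.
Across a period the added protons contract the valence shell; down a group each new principal shell makes the atom larger.
These span different periods and groups, so the two trends combine.
Li > P: period and group pull opposite ways; the across-period shift dominates (133 vs 111 pm).
Ca > Li: the two effects oppose for this pair; the down-group effect wins (171 vs 133 pm).
Rb > Ca: both effects reinforce here, so Rb is clearly the larger of the two.
For reference (pm): Li 133, P 111, Ca 171, Rb 210.
The largest covalent radius among these belongs to Rb.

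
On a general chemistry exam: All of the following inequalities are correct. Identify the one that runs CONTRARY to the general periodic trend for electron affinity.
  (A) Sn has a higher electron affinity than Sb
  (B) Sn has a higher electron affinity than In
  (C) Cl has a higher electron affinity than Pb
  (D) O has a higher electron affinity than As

The general trend: electron affinity increases across a period and decreases down a group.
(A) Sn (period 5, group 14) vs Sb (period 5, group 15): the stated order contradicts the simple trend.
(B) Sn (period 5, group 14) vs In (period 5, group 13): the stated order agrees with the simple trend.
(C) Cl (period 3, group 17) vs Pb (period 6, group 14): the stated order agrees with the simple trend.
(D) O (period 2, group 16) vs As (period 4, group 15): the stated order agrees with the simple trend.
The exception is (A): adding an electron to Sb's half-filled 5p³ is unfavourable, so Sn has the more exothermic EA.

(A)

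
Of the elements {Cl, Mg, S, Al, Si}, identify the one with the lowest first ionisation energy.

Al

IE₁ increases left→right with effective nuclear charge and decreases top→bottom as the valence shell moves farther out.
All lie in period 3; the across-period trend (first ionization energy increases left to right) applies, with the exception below.
Note the exception: Mg has a higher first ionization energy than Al, contrary to the simple trend — Al's single 3p electron is easier to remove than one from Mg's filled 3s².
Approximate values (kJ/mol): Mg 738, Al 578, Si 786, S 1000, Cl 1251.
The lowest first ionisation energy among these belongs to Al.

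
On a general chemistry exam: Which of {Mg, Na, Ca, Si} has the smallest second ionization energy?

Ca

The second ionization energy removes an electron from the +1 ion. For each element: Mg⁺ still has 1 valence electron; Na⁺ is the bare [Ne] core; Ca⁺ still has 1 valence electron; Si⁺ still has 3 valence electrons.
Core electrons are held far more tightly than valence electrons, so Na tops the IE_2 order.
Valence configurations: Mg⁺ [Ne]3s¹, Ca⁺ [Ar]4s¹, Si⁺ [Ne]3s²3p¹.
Tabulated IE_2 (kJ/mol): Mg 1451, Na 4562, Ca 1145, Si 1577.
Hence IE_2: Ca < Mg < Si < Na.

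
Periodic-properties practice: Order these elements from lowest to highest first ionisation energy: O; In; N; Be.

In < Be < O < N

Be is in period 2, group 2; N is in period 2, group 15; O is in period 2, group 16; In is in period 5, group 13.
Removing the outermost electron gets harder across a period and easier down a group.
Neither a single period nor a single group — weigh both effects.
Be > In: period and group pull opposite ways; the down-group shift dominates (900 vs 558 kJ/mol).
O > Be: both are in period 2; the period trend gives O the larger value.
N > O: this pair runs against the simple trend — see the exception note.
Note the exception: N has a higher first ionization energy than O, contrary to the simple trend — pairing an electron in O's 2p⁴ costs repulsion energy, so O ionizes more easily than half-filled N (2p³).
Tabulated first ionization energy (kJ/mol): Be 900, N 1402, O 1314, In 558.
So from lowest to highest: In < Be < O < N.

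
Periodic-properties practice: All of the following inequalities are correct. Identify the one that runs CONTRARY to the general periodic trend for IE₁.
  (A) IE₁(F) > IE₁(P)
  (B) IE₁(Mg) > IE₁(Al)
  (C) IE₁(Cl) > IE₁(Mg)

The general trend: IE₁ increases across a period and decreases down a group.
(A) F (period 2, group 17) vs P (period 3, group 15): the stated order agrees with the simple trend.
(B) Mg (period 3, group 2) vs Al (period 3, group 13): the stated order contradicts the simple trend.
(C) Cl (period 3, group 17) vs Mg (period 3, group 2): the stated order agrees with the simple trend.
The exception is (B): Al's single 3p electron is easier to remove than one from Mg's filled 3s².

(B)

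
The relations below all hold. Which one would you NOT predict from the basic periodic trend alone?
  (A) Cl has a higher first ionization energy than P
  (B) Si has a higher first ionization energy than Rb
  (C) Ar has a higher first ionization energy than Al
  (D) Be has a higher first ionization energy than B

The general trend: first ionization energy increases across a period and decreases down a group.
(A) Cl (period 3, group 17) vs P (period 3, group 15): the stated order agrees with the simple trend.
(B) Si (period 3, group 14) vs Rb (period 5, group 1): the stated order agrees with the simple trend.
(C) Ar (period 3, group 18) vs Al (period 3, group 13): the stated order agrees with the simple trend.
(D) Be (period 2, group 2) vs B (period 2, group 13): the stated order contradicts the simple trend.
The exception is (D): removing B's lone 2p electron is easier than breaking Be's filled 2s².

(D)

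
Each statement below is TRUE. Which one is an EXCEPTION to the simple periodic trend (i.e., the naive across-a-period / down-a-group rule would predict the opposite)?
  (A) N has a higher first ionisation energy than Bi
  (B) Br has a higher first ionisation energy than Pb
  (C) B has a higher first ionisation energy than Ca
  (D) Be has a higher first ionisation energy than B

(D)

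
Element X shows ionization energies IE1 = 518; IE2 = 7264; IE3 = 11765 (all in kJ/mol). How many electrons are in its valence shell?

Look for the largest jump between consecutive ionization energies: IE2/IE1 ≈ 14.0, far larger than any earlier ratio.
That jump marks the point where a core electron is being removed. So the atom has 1 valence electron.

1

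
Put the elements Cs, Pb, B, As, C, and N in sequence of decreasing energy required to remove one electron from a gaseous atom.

B is in period 2, group 13; C is in period 2, group 14; N is in period 2, group 15; As is in period 4, group 15; Cs is in period 6, group 1; Pb is in period 6, group 14.
First ionization energy rises across a period (greater Z_eff holds electrons more tightly) and falls down a group (valence electrons are farther from the nucleus).
Here both period and group differ, so the two effects have to be weighed against each other.
Pb > Cs: Pb lies to the right of Cs in period 6, so the across-period effect alone puts Pb higher.
B > Pb: period and group pull opposite ways; the down-group shift dominates (801 vs 716 kJ/mol).
As > B: the two effects oppose for this pair; the across-period effect wins (947 vs 801 kJ/mol).
C > As: the two effects oppose for this pair; the down-group effect wins (1086 vs 947 kJ/mol).
N > C: N lies to the right of C in period 2, so the across-period effect alone puts N higher.
Tabulated first ionization energy (kJ/mol): B 801, C 1086, N 1402, As 947, Cs 376, Pb 716.
So from highest to lowest: N > C > As > B > Pb > Cs.

N, C, As, B, Pb, Cs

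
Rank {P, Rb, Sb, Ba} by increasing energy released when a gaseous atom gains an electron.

Ba < Rb < P < Sb

P is in period 3, group 15; Rb is in period 5, group 1; Sb is in period 5, group 15; Ba is in period 6, group 2.
Electron affinity generally becomes more exothermic across a period toward the halogens and less exothermic down a group.
Neither a single period nor a single group — weigh both effects.
Rb > Ba: the two effects oppose for this pair; the down-group effect wins (47 vs 14 kJ/mol).
P > Rb: both effects reinforce here, so P is clearly the higher of the two.
Sb > P: this pair runs against the simple trend — see the exception note.
Note the exception: Sb has a higher electron affinity than P, contrary to the simple trend — both are half-filled np³, but the pairing/repulsion penalty for the added electron shrinks as the p orbitals become larger and more diffuse down the group, and for Sb that outweighs the weaker nuclear attraction.
Tabulated electron affinity (kJ/mol): P 72, Rb 47, Sb 103, Ba 14.
So from lowest to highest: Ba < Rb < P < Sb.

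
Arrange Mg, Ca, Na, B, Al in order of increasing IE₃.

The third ionization energy removes an electron from the +2 ion. For each element: Mg²⁺ is the bare [Ne] core; Ca²⁺ is the bare [Ar] core; Na²⁺ is already 1 electron into the core; B²⁺ still has 1 valence electron; Al²⁺ still has 1 valence electron.
Pulling an electron out of a noble-gas core costs far more than removing a remaining valence electron, so Ca, Na and Mg sit at the high end of IE_3.
Valence configurations: B²⁺ [He]2s¹, Al²⁺ [Ne]3s¹.
Tabulated IE_3 (kJ/mol): Mg 7733, Ca 4912, Na 6910, B 3660, Al 2745.
Putting it together, IE_3: Al < B < Ca < Na < Mg.

Al < B < Ca < Na < Mg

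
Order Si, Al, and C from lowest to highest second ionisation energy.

Si < Al < C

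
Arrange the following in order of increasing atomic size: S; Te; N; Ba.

N, S, Te, Ba

Across a period the added protons contract the valence shell; down a group each new principal shell makes the atom larger.
Neither a single period nor a single group — weigh both effects.
S > N: the two effects oppose for this pair; the down-group effect wins (103 vs 71 pm).
Te > S: Te sits below S in group 16, so the down-group effect alone puts Te larger.
Ba > Te: relative to Te, both the across-period and down-group shifts push Ba's atomic radius up.
Approximate values (pm): N 71, S 103, Te 136, Ba 196.
So from smallest to largest: N < S < Te < Ba.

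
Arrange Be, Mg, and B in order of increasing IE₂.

Mg < Be < B

The second ionization energy removes an electron from the +1 ion. For each element: Be⁺ still has 1 valence electron; Mg⁺ still has 1 valence electron; B⁺ still has 2 valence electrons.
All are still removing valence electrons, so compare the +1 ions as you would atoms: IE_2 generally rises across a period (higher Z_eff) and falls down a group (larger shell), subject to the usual subshell exceptions.
Valence configurations: Be⁺ [He]2s¹, Mg⁺ [Ne]3s¹, B⁺ [He]2s².
Tabulated IE_2 (kJ/mol): Be 1757, Mg 1451, B 2427.
Putting it together, IE_2: Mg < Be < B.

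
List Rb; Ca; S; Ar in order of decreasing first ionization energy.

S is in period 3, group 16; Ar is in period 3, group 18; Ca is in period 4, group 2; Rb is in period 5, group 1.
Across a period the outer electron is held more tightly (higher IE₁); down a group it sits in a higher shell, more shielded, and comes off more easily.
Here both period and group differ, so the two effects have to be weighed against each other.
Ca > Rb: relative to Rb, both the across-period and down-group shifts push Ca's first ionization energy up.
S > Ca: relative to Ca, both the across-period and down-group shifts push S's first ionization energy up.
Ar > S: both are in period 3; the period trend gives Ar the larger value.
Approximate values (kJ/mol): S 1000, Ar 1521, Ca 590, Rb 403.
So from highest to lowest: Ar > S > Ca > Rb.

Ar > S > Ca > Rb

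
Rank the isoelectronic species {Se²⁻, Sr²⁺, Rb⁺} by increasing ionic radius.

All of these have 36 electrons, so size is governed by nuclear charge alone: the more protons, the stronger the pull on the same electron cloud, and the smaller the ion.
Nuclear charges: Sr²⁺ (Z=38), Rb⁺ (Z=37), Se²⁻ (Z=34).
Smallest to largest: Sr²⁺ < Rb⁺ < Se²⁻.

Sr²⁺ < Rb⁺ < Se²⁻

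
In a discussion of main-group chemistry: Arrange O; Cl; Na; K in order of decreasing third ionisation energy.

Na > O > K > Cl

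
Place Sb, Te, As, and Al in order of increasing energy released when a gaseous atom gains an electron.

Al < As < Sb < Te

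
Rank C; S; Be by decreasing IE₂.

C > S > Be

Consider each +1 ion: C⁺ still has 3 valence electrons; S⁺ still has 5 valence electrons; Be⁺ still has 1 valence electron.
All are still removing valence electrons, so compare the +1 ions as you would atoms: IE_2 generally rises across a period (higher Z_eff) and falls down a group (larger shell), subject to the usual subshell exceptions.
Valence configurations: C⁺ [He]2s²2p¹, S⁺ [Ne]3s²3p³, Be⁺ [He]2s¹.
Approximate IE_2 values (kJ/mol): C 2353, S 2252, Be 1757.
Hence IE_2: Be < S < C.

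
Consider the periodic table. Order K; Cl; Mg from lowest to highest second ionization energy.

After 1 electron has been removed, what remains? K⁺ is the bare [Ar] core; Cl⁺ still has 6 valence electrons; Mg⁺ still has 1 valence electron.
Pulling an electron out of a noble-gas core costs far more than removing a remaining valence electron, so K sits at the high end of IE_2.
Valence configurations: Cl⁺ [Ne]3s²3p⁴, Mg⁺ [Ne]3s¹.
The numbers (kJ/mol): K 3052, Cl 2298, Mg 1451.
Overall IE_2 order: Mg < Cl < K.

Mg, Cl, K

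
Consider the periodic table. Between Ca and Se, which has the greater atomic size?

Ca

Ca is in period 4, group 2; Se is in period 4, group 16.
Moving right in a period, electrons are added to the same shell under a stronger nuclear pull, so atoms get smaller; moving down, a new shell is opened and atoms get larger.
All lie in period 4, so atomic radius increases right to left.
So Ca has the greater atomic size (Ca > Se).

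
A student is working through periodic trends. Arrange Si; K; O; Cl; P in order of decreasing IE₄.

O > K > Cl > P > Si

Consider each +3 ion: Si³⁺ still has 1 valence electron; K³⁺ is already 2 electrons into the core; O³⁺ still has 3 valence electrons; Cl³⁺ still has 4 valence electrons; P³⁺ still has 2 valence electrons.
Usually core removal costs more than valence removal, but here the competition is close: a tightly held n=2 valence electron can cost more to remove than an n=3 core electron, so the actual values have to decide it.
Valence configurations: Si³⁺ [Ne]3s¹, O³⁺ [He]2s²2p¹, Cl³⁺ [Ne]3s²3p², P³⁺ [Ne]3s².
Approximate IE_4 values (kJ/mol): Si 4356, K 5877, O 7469, Cl 5159, P 4964.
So the fourth ionization energies run Si < P < Cl < K < O.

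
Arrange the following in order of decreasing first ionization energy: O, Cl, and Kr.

O is in period 2, group 16; Cl is in period 3, group 17; Kr is in period 4, group 18.
First ionization energy rises across a period (greater Z_eff holds electrons more tightly) and falls down a group (valence electrons are farther from the nucleus).
These sit on a diagonal, where the across-period and down-group effects partly cancel.
O > Cl: the two effects oppose for this pair; the down-group effect wins (1314 vs 1251 kJ/mol).
Kr > O: period and group pull opposite ways; the across-period shift dominates (1351 vs 1314 kJ/mol).
Approximate values (kJ/mol): O 1314, Cl 1251, Kr 1351.
So from highest to lowest: Kr > O > Cl.

Kr > O > Cl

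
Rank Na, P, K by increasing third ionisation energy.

P, K, Na

After 2 electrons have been removed, what remains? Na²⁺ is already 1 electron into the core; P²⁺ still has 3 valence electrons; K²⁺ is already 1 electron into the core.
Core electrons are held far more tightly than valence electrons, so K and Na top the IE_3 order.
Approximate IE_3 values (kJ/mol): Na 6910, P 2914, K 4420.
Putting it together, IE_3: P < K < Na.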